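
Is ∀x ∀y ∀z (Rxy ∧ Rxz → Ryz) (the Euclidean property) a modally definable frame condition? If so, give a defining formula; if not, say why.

The condition is the Euclidean property. A defining modal formula is ◇p → □◇p.
Suppose ◇p→□◇p is valid. Take Rxy, Rxz and set V(p)={y}. Then ◇p at x, so □◇p at x, so ◇p at z, so some w with Rzw has p; w=y, i.e. Rzy. By symmetry of the argument, Ryz.

Yes — defined by ◇p → □◇p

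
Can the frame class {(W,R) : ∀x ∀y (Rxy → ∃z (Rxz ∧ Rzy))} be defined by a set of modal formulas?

Yes — defined by □□p → □p

Yes: it is density, defined by the C4 schema □□p → □p.
Suppose □□p→□p is valid. Take Rxy and set V(p)={w : xR²w}. Then □□p at x, so □p at x, so p at y, i.e. ∃z(Rxz∧Rzy).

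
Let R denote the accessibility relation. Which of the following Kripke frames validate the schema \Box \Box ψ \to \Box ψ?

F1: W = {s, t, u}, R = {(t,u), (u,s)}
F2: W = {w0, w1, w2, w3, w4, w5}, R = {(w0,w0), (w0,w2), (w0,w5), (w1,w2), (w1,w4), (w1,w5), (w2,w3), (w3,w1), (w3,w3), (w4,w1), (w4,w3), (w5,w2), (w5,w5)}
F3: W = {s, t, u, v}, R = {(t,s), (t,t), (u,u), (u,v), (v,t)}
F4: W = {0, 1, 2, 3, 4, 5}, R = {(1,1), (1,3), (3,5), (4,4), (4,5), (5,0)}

F3

The schema corresponds to density: \forall x \forall y (Rxy \to \exists z (Rxz \wedge Rzy)).
F1: fails — Rus but no z with Ruz and Rzs.
F2: fails — Rw1w4 but no z with Rw1z and Rzw4.
F3: holds.
F4: fails — R50 but no z with R5z and Rz0.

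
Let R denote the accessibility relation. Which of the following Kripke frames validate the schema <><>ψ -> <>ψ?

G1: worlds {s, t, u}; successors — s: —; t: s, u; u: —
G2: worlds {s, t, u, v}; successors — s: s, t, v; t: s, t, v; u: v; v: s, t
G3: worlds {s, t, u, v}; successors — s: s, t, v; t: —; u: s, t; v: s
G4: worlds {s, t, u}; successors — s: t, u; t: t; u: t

This is the axiom for transitivity; its first-order frame correspondent is forall x forall y forall z (Rxy & Ryz -> Rxz).
G1: condition met.
G2: fails — Ruv and Rvt but not Rut.
G3: fails — Rus and Rsv but not Ruv.
G4: condition met.
Valid on: G1, G4.

G1, G4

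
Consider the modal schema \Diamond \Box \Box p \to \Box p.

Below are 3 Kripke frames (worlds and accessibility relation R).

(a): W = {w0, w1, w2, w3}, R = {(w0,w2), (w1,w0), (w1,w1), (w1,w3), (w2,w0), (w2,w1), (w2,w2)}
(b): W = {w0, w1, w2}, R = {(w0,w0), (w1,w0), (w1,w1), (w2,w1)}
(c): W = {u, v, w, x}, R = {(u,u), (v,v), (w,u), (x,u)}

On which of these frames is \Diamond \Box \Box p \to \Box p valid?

(c)

Frame correspondent (Sahlqvist): \forall x \forall y \forall z ((xRy \wedge xRz) \to \exists w (y R^2 w \wedge z = w)) — i.e. a generalized confluence (Geach) condition.
(a): fails — w1Rw0, w1Rw3 but no w with w0R²w and w3=w.
(b): fails — w1Rw0, w1Rw1 but no w with w0R²w and w1=w.
(c): satisfies the condition.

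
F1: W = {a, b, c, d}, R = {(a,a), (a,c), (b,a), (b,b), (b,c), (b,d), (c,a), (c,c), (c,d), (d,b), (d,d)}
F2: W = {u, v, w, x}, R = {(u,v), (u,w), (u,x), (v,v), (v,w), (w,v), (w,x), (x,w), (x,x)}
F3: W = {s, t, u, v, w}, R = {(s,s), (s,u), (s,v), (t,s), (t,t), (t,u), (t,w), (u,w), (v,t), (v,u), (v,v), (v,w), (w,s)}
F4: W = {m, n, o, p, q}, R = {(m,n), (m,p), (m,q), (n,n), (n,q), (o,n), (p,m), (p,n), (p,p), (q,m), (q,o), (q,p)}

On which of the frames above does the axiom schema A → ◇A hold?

F1

Frame correspondent (Sahlqvist): ∀x ∃w (x = w ∧ xRw) — i.e. a generalized confluence (Geach) condition.
F1: holds.
F2: fails — at u but no t with u=t and uRt.
F3: fails — at u but no w* with u=w* and uRw*.
F4: fails — at m but no w with m=w and mRw.
Valid on: F1.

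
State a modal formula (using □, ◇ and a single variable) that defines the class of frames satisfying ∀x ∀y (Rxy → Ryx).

r → □◇r

A defining formula is r → □◇r (the B axiom).
Suppose r→□◇r is valid. Take Rxy and set V(r)={x}. Then r at x, so □◇r at x, so ◇r at y, so some z with Ryz has r; z=x, i.e. Ryx.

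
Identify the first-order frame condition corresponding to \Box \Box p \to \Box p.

density

Suppose □□p→□p is valid. Take Rxy and set V(p)={w : xR²w}. Then □□p at x, so □p at x, so p at y, i.e. ∃z(Rxz∧Rzy).
The converse is a direct semantic check.
Frame condition: \forall x \forall y (Rxy \to \exists z (Rxz \wedge Rzy)).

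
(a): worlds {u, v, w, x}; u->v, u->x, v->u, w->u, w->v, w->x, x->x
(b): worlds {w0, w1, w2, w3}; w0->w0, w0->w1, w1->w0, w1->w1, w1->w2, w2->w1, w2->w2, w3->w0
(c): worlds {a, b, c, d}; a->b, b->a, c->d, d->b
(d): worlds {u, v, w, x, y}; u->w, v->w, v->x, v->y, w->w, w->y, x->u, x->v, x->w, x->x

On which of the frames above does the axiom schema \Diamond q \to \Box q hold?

Frame correspondent (Sahlqvist): \forall x \forall y \forall z (Rxy \wedge Rxz \to y = z) — i.e. partial functionality.
(a): fails — u sees both v and x.
(b): fails — w0 sees both w0 and w1.
(c): satisfies the condition.
(d): fails — v sees both w and x.
Valid on: (c).

(c)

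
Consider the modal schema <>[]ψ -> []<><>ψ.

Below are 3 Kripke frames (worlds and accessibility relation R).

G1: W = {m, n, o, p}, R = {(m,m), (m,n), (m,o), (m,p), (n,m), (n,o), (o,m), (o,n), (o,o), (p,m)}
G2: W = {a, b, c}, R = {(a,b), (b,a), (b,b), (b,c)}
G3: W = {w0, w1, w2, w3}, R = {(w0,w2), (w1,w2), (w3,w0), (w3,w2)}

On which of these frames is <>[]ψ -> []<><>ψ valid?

G1

This is the axiom for a generalized confluence (Geach) condition; its first-order frame correspondent is forall x forall y forall z ((xRy & xRz) -> exists w (yRw & z R^2 w)).
G1: satisfies the condition.
G2: fails — bRa, bRc but no w with aRw and cR²w.
G3: fails — w0Rw2, w0Rw2 but no w with w2Rw and w2R²w.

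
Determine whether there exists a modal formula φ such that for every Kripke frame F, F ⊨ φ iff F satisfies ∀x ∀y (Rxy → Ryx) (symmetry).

The condition is symmetry. A defining modal formula is r → □◇r.

Definable; r → □◇r defines it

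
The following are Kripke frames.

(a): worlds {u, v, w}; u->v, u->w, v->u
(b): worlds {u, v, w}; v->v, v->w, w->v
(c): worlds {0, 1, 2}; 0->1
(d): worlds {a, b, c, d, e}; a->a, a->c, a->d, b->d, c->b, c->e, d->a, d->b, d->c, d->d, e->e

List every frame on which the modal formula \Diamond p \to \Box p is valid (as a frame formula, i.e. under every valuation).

(c)

The schema corresponds to partial functionality: \forall x \forall y \forall z (Rxy \wedge Rxz \to y = z).
(a): fails — u sees both v and w.
(b): fails — v sees both v and w.
(c): condition met.
(d): fails — a sees both a and c.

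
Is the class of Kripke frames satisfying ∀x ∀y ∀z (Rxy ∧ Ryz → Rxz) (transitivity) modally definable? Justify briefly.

Yes — defined by □r → □□r

The condition is transitivity. A defining modal formula is □r → □□r.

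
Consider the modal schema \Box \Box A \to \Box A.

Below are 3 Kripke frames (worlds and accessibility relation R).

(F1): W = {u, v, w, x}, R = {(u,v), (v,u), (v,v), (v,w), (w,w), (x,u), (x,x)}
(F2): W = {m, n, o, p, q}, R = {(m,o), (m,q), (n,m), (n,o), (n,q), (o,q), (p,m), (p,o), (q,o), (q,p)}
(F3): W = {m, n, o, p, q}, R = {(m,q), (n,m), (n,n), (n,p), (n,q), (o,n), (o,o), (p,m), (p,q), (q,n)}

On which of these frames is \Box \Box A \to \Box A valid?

(F1)

This is the axiom for density; its first-order frame correspondent is \forall x \forall y (Rxy \to \exists z (Rxz \wedge Rzy)).
(F1): holds.
(F2): fails — Rpm but no z with Rpz and Rzm.
(F3): fails — Rpm but no z with Rpz and Rzm.
Valid on: (F1).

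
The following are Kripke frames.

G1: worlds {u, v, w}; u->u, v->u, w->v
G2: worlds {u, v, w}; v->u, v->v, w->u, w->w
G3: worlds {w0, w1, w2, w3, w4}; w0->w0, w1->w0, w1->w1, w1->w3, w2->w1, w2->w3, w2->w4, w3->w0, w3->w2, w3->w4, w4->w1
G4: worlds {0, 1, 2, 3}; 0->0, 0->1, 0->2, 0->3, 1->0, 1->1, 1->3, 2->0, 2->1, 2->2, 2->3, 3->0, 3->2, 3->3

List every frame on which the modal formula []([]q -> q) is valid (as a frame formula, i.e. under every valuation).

G4

This is the axiom for shift-reflexivity; its first-order frame correspondent is forall x forall y (Rxy -> Ryy).
G1: fails — Rwv but not Rvv.
G2: fails — Rvu but not Ruu.
G3: fails — Rw2w4 but not Rw4w4.
G4: holds.
Valid on: G4.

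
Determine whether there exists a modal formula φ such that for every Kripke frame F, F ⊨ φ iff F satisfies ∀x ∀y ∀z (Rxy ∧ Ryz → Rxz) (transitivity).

The condition is transitivity. A defining modal formula is □r → □□r.

Yes — defined by □r → □□r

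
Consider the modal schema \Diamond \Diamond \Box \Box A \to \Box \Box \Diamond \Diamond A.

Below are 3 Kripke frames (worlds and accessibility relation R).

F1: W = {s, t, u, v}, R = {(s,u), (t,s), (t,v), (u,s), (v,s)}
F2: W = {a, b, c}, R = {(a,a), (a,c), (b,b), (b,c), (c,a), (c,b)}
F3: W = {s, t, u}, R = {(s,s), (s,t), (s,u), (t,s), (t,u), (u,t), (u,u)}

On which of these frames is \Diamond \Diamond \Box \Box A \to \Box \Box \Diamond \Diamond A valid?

F2, F3

This is the axiom for a generalized confluence (Geach) condition; its first-order frame correspondent is \forall x \forall y \forall z ((x R^2 y \wedge x R^2 z) \to \exists w (y R^2 w \wedge z R^2 w)).
F1: fails — tR²s, tR²u but no w with sR²w and uR²w.
F2: satisfies the condition.
F3: satisfies the condition.
Valid on: F2, F3.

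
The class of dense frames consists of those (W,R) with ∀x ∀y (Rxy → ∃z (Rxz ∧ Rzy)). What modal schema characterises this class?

A defining formula is □□ψ → □ψ (the C4 axiom).
Suppose □□ψ→□ψ is valid. Take Rxy and set V(ψ)={w : xR²w}. Then □□ψ at x, so □ψ at x, so ψ at y, i.e. ∃z(Rxz∧Rzy).

□□ψ → □ψ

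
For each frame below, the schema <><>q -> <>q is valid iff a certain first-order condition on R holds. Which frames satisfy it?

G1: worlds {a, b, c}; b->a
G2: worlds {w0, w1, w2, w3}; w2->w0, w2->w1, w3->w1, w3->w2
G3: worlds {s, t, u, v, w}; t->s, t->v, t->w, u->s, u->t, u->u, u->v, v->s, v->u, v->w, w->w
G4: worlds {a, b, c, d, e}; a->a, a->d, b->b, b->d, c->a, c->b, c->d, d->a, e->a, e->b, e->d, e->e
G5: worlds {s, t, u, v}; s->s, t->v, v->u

G1

The schema corresponds to transitivity: forall x forall y forall z (Rxy & Ryz -> Rxz).
G1: condition met.
G2: fails — Rw3w2 and Rw2w0 but not Rw3w0.
G3: fails — Ruv and Rvw but not Ruw.
G4: fails — Rda and Rad but not Rdd.
G5: fails — Rtv and Rvu but not Rtu.
Valid on: G1.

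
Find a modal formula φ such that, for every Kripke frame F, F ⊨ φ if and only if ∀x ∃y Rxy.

□p → ◇p

The condition is seriality. The D schema □p → ◇p defines it.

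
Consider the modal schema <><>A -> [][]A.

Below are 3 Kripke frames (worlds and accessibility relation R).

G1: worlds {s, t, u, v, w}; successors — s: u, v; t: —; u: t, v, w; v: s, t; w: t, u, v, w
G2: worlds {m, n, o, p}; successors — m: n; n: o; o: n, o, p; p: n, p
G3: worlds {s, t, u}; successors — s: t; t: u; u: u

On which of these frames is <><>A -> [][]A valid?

G3

The schema corresponds to a generalized confluence (Geach) condition: forall x forall y forall z ((x R^2 y & x R^2 z) -> exists w (y = w & z = w)).
G1: fails — sR²s, sR²t but s ≠ t.
G2: fails — nR²n, nR²o but n ≠ o.
G3: condition met.
Valid on: G3.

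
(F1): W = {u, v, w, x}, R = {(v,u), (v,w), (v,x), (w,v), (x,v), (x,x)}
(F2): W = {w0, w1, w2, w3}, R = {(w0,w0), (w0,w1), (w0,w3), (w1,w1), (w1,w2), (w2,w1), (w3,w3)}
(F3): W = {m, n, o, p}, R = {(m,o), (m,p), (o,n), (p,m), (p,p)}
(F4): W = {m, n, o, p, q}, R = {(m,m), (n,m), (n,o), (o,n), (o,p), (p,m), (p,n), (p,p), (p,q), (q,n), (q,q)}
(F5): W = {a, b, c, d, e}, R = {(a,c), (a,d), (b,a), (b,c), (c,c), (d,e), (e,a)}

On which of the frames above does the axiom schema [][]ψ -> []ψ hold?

This is the axiom for density; its first-order frame correspondent is forall x forall y (Rxy -> exists z (Rxz & Rzy)).
(F1): fails — Rvw but no z with Rvz and Rzw.
(F2): ✓.
(F3): fails — Ron but no z with Roz and Rzn.
(F4): fails — Rno but no z with Rnz and Rzo.
(F5): fails — Rde but no z with Rdz and Rze.
Valid on: (F2).

(F2)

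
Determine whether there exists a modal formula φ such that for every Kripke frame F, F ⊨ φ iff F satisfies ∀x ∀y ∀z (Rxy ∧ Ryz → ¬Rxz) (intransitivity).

Any modally definable frame class is closed under surjective bounded morphisms.
The 5-cycle (worlds a,b,c,d,e with a→b→c→d→e→a) is intransitive. Mapping every world to a single reflexive point • is a surjective bounded morphism; the reflexive point is not intransitive (R••∧R•• but R••).
So no modal formula (or set of formulas) defines exactly the intransitive frames.

Not modally definable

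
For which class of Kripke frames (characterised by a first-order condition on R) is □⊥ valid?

□⊥ is valid iff no world has any successor (otherwise □⊥ fails at any world with one).
The converse is a direct semantic check.
Frame condition: ∀x ∀y ¬Rxy.

Emptiness of R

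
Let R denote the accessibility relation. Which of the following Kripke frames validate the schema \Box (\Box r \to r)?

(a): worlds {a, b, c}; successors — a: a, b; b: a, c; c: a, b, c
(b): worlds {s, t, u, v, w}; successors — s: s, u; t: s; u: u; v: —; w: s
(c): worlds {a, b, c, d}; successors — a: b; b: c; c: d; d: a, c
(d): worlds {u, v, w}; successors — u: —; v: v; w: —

This is the axiom for shift-reflexivity; its first-order frame correspondent is \forall x \forall y (Rxy \to Ryy).
(a): fails — Rab but not Rbb.
(b): condition met.
(c): fails — Rbc but not Rcc.
(d): condition met.

(b), (d)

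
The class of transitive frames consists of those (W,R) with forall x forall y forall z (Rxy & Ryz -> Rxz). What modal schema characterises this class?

□r → □□r

This is transitivity; the standard corresponding axiom is 4: □r → □□r.
Suppose □r→□□r is valid. Take Rxy, Ryz and set V(r)={w : Rxw}. Then □r at x, so □□r at x, so □r at y, so r at z, i.e. Rxz.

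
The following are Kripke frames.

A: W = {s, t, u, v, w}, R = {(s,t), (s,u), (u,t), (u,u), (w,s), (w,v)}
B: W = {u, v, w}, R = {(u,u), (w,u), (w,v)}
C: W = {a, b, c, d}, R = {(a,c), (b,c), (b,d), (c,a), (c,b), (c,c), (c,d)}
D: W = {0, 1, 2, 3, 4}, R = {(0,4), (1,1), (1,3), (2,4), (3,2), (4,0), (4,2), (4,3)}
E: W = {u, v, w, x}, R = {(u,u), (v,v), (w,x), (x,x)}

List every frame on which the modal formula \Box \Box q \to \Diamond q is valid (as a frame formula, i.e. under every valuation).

This is the axiom for a generalized confluence (Geach) condition; its first-order frame correspondent is \forall x \exists w (x R^2 w \wedge xRw).
A: fails — at t but no w* with tR²w* and tRw*.
B: fails — at v but no t with vR²t and vRt.
C: fails — at d but no w with dR²w and dRw.
D: fails — at 0 but no w with 0R²w and 0Rw.
E: holds.
Valid on: E.

E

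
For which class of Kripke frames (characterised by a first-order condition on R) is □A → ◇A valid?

seriality: ∀x ∃y Rxy

Suppose □A→◇A is valid. At any x set V(A)=W. Then □A at x, so ◇A at x, so x has a successor.
The converse is a direct semantic check.
So the correspondent is seriality.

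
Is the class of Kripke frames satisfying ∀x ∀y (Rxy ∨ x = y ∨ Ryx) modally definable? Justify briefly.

Not definable by any modal formula

If a class were modally definable it would be closed under disjoint unions (Goldblatt–Thomason).
Take 3 disjoint single-world reflexive frames: each is trivially connected, but their disjoint union has 3 worlds with no edge between distinct components, so it is not connected.
Hence connectedness of R is not modally definable.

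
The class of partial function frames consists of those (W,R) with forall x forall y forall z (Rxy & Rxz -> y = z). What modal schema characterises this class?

The condition is partial functionality. The CD schema ◇q → □q defines it.
Suppose ◇q→□q is valid. Take Rxy, Rxz and set V(q)={y}. Then ◇q at x, so □q at x, so q at z, i.e. z=y.

◇q → □q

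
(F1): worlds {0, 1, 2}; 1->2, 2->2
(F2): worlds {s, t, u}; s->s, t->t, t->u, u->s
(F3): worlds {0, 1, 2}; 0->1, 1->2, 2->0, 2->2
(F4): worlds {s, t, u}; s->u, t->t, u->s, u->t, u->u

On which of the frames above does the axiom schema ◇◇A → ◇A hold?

(F1)

Frame correspondent (Sahlqvist): ∀x ∀y ∀z (Rxy ∧ Ryz → Rxz) — i.e. transitivity.
(F1): holds.
(F2): fails — Rtu and Rus but not Rts.
(F3): fails — R12 and R20 but not R10.
(F4): fails — Rsu and Rut but not Rst.
Valid on: (F1).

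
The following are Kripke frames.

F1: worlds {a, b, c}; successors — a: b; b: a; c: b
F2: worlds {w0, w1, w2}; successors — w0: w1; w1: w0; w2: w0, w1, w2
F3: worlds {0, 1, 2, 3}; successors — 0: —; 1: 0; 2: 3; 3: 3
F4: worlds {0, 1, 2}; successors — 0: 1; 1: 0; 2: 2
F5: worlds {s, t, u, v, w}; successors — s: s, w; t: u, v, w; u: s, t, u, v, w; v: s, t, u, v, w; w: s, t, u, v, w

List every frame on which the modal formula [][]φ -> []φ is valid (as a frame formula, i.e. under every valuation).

F5

The schema corresponds to density: forall x forall y (Rxy -> exists z (Rxz & Rzy)).
F1: fails — Rab but no z with Raz and Rzb.
F2: fails — Rw1w0 but no z with Rw1z and Rzw0.
F3: fails — R10 but no z with R1z and Rz0.
F4: fails — R01 but no z with R0z and Rz1.
F5: holds.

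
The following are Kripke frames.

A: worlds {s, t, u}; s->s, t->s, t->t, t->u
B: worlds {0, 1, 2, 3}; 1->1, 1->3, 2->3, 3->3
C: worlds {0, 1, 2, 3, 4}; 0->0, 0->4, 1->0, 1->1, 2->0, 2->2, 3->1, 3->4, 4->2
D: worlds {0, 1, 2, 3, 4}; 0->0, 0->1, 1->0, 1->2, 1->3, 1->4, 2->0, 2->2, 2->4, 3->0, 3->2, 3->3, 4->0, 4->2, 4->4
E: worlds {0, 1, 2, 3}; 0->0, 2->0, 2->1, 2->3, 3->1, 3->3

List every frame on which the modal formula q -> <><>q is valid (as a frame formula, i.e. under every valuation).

The schema corresponds to a generalized confluence (Geach) condition: forall x exists w (x = w & x R^2 w).
A: fails — at u but no w with u=w and uR²w.
B: fails — at 0 but no w with 0=w and 0R²w.
C: fails — at 3 but no w with 3=w and 3R²w.
D: satisfies the condition.
E: fails — at 1 but no w with 1=w and 1R²w.

D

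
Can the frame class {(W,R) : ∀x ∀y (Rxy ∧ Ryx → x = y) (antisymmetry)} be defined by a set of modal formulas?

Not definable by any modal formula

If a class were modally definable it would be closed under surjective bounded morphisms (Goldblatt–Thomason).
The 6-cycle (worlds s,t,u,v,w,x with s→t→u→v→w→x→s) is antisymmetric. Sending even-indexed worlds to • and odd-indexed worlds to ∘ is a surjective bounded morphism onto the two-world frame with •↔∘, which is not antisymmetric.
Hence antisymmetry is not modally definable.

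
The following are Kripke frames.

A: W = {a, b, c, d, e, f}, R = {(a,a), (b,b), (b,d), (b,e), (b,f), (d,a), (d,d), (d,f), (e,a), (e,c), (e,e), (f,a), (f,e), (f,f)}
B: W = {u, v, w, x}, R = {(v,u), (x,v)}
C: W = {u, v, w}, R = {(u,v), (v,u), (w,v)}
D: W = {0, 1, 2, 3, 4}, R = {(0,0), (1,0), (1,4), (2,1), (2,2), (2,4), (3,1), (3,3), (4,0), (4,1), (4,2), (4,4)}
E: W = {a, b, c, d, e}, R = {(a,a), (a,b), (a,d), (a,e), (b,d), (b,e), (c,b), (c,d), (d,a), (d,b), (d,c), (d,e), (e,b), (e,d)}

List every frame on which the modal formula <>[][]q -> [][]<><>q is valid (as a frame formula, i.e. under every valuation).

D, E

This is the axiom for a generalized confluence (Geach) condition; its first-order frame correspondent is forall x forall y forall z ((xRy & x R^2 z) -> exists w (y R^2 w & z R^2 w)).
A: fails — bRb, bR²c but no w with bR²w and cR²w.
B: fails — xRv, xR²u but no t with vR²t and uR²t.
C: fails — uRv, uR²u but no t with vR²t and uR²t.
D: satisfies the condition.
E: satisfies the condition.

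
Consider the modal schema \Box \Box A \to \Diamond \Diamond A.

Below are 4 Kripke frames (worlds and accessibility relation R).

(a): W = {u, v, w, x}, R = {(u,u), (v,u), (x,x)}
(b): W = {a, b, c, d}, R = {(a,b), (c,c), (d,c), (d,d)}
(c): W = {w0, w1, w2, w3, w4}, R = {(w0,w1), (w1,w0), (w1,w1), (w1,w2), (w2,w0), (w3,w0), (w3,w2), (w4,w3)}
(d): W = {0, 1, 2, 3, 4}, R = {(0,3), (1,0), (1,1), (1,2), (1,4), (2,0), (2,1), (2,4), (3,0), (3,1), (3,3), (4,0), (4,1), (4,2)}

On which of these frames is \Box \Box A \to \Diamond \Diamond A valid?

(c), (d)

Frame correspondent (Sahlqvist): \forall x \exists w (x R^2 w \wedge x R^2 w) — i.e. a generalized confluence (Geach) condition.
(a): fails — at w but no t with wR²t and wR²t.
(b): fails — at a but no w with aR²w and aR²w.
(c): condition met.
(d): condition met.
Valid on: (c), (d).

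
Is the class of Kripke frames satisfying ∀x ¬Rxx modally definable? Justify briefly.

Any modally definable frame class is closed under surjective bounded morphisms.
The 4-cycle (worlds a,b,c,d with a→b→c→d→a) is irreflexive, and the map sending every world to a single reflexive point • is a surjective bounded morphism (forth: every edge maps to (•,•); back: every world has a successor). So any modal formula valid on the 4-cycle is also valid on the reflexive point, which is not irreflexive.
Hence irreflexivity is not modally definable.

Not definable by any modal formula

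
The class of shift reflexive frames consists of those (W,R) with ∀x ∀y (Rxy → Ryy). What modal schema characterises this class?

□(□p → p)

The condition is shift-reflexivity. The T□ schema □(□p → p) defines it.
Suppose □(□p→p) is valid. Take Rxy and set V(p)={w : Ryw}. Then at y, □p holds; since □(□p→p) at x, □p→p at y, so p at y, i.e. Ryy.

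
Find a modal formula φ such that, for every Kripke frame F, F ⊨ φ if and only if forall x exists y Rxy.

□q → ◇q

A defining formula is □q → ◇q (the D axiom).
Suppose □q→◇q is valid. At any x set V(q)=W. Then □q at x, so ◇q at x, so x has a successor.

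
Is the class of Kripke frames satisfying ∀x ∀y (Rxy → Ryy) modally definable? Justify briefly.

The condition is shift-reflexivity. A defining modal formula is □(□q → q).

Definable; □(□q → q) defines it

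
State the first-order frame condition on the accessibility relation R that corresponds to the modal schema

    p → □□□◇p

This is a Sahlqvist (Geach-type) schema ◇^0□^0p → □^3◇^1p.
Minimal-valuation argument: fix x; take any y with xR^0y and any z with xR^3z. Set V(p) to the set of worlds R-reachable from y in exactly 0 steps. Then □^0p holds at y, so the antecedent holds at x; validity forces ◇^1p at z, giving a w with zR^1w and yR^0w.
First-order correspondent: ∀x ∀z (xR³z → ∃w (x = w ∧ zRw)).

∀x ∀z (xR³z → ∃w (x = w ∧ zRw))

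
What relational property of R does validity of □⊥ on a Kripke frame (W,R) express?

□⊥ is valid iff no world has any successor (otherwise □⊥ fails at any world with one).
Conversely, on a frame with emptiness of R the schema holds at every world under every valuation.
Frame condition: ∀x ∀y ¬Rxy.

emptiness of R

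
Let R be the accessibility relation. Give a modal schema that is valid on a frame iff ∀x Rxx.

□r → r

The condition is reflexivity. The T schema □r → r defines it.
Suppose □r→r is valid. At any x set V(r)={w : Rxw}. Then □r holds at x, so r holds at x, i.e. Rxx.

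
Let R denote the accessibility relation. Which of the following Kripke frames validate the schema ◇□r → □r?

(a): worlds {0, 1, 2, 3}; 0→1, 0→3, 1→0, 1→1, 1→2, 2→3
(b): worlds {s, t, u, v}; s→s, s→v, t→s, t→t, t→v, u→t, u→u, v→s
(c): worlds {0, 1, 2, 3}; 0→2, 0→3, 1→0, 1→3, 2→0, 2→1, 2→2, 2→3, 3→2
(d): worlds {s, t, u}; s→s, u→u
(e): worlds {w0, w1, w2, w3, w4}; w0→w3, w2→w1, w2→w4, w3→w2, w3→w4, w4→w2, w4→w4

(d)

Frame correspondent (Sahlqvist): ∀x ∀y ∀z (Rxy ∧ Rxz → Ryz) — i.e. the Euclidean property.
(a): fails — R01 and R03 but not R13.
(b): fails — Rsv and Rsv but not Rvv.
(c): fails — R03 and R03 but not R33.
(d): holds.
(e): fails — Rw0w3 and Rw0w3 but not Rw3w3.
Valid on: (d).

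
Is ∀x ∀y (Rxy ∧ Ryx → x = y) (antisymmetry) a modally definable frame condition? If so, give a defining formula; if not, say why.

Modal frame validity is preserved under surjective bounded morphisms.
The 4-cycle (worlds 0,1,2,3 with 0→1→2→3→0) is antisymmetric. Sending even-indexed worlds to a and odd-indexed worlds to b is a surjective bounded morphism onto the two-world frame with a↔b, which is not antisymmetric.
So no modal formula (or set of formulas) defines exactly the antisymmetric frames.

Not definable by any modal formula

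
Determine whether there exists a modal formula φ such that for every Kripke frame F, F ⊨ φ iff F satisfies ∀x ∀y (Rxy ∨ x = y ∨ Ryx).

Modal frame validity is preserved under disjoint unions.
Take 4 disjoint single-world reflexive frames: each is trivially connected, but their disjoint union has 4 worlds with no edge between distinct components, so it is not connected.
Hence connectedness of R is not modally definable.

No — not modally definable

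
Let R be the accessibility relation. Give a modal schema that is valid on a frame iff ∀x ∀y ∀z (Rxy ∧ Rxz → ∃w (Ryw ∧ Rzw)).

◇□q → □◇q

This is convergence; the standard corresponding axiom is .2: ◇□q → □◇q.
Suppose ◇□q→□◇q is valid. Take Rxy, Rxz and set V(q)={w : Ryw}. Then □q at y so ◇□q at x, so □◇q at x, so ◇q at z, giving w with Rzw and Ryw.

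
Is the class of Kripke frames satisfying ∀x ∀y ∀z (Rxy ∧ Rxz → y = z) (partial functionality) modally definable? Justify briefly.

The condition is partial functionality. A defining modal formula is ◇q → □q.

Definable; ◇q → □q defines it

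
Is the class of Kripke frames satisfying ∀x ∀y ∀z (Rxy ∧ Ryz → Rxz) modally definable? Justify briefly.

Yes — defined by □q → □□q

The condition is transitivity. A defining modal formula is □q → □□q.
Suppose □q→□□q is valid. Take Rxy, Ryz and set V(q)={w : Rxw}. Then □q at x, so □□q at x, so □q at y, so q at z, i.e. Rxz.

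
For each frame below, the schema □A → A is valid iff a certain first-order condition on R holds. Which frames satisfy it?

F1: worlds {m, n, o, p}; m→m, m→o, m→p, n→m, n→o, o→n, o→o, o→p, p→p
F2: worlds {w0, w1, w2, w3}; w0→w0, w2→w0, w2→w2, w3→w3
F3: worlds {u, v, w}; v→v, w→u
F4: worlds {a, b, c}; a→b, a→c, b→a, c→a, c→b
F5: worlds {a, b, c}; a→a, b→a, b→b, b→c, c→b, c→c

This is the axiom for reflexivity; its first-order frame correspondent is ∀x Rxx.
F1: fails — world n does not see itself.
F2: fails — world w1 does not see itself.
F3: fails — world u does not see itself.
F4: fails — world a does not see itself.
F5: condition met.

F5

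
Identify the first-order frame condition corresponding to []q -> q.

reflexivity

Suppose □q→q is valid. At any x set V(q)={w : Rxw}. Then □q holds at x, so q holds at x, i.e. Rxx.
The converse is a direct semantic check.
So the correspondent is reflexivity.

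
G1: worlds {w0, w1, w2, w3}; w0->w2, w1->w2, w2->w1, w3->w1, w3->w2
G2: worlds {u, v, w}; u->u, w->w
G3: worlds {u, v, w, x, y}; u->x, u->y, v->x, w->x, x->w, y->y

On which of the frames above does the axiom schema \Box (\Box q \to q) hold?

G2

This is the axiom for shift-reflexivity; its first-order frame correspondent is \forall x \forall y (Rxy \to Ryy).
G1: fails — Rw1w2 but not Rw2w2.
G2: holds.
G3: fails — Rxw but not Rww.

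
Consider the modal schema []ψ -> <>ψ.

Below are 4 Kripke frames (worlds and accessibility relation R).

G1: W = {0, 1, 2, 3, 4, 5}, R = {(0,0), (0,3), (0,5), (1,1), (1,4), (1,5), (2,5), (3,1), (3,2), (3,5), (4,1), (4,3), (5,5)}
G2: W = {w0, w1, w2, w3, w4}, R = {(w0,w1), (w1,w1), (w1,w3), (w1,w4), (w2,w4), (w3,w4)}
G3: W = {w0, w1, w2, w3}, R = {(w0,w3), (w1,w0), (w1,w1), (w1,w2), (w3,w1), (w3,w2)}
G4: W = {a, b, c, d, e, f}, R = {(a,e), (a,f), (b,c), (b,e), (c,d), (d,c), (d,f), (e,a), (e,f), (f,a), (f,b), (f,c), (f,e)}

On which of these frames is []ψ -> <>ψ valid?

G1, G4

Frame correspondent (Sahlqvist): forall x exists y Rxy — i.e. seriality.
G1: ✓.
G2: fails — world w4 has no successor.
G3: fails — world w2 has no successor.
G4: ✓.
Valid on: G1, G4.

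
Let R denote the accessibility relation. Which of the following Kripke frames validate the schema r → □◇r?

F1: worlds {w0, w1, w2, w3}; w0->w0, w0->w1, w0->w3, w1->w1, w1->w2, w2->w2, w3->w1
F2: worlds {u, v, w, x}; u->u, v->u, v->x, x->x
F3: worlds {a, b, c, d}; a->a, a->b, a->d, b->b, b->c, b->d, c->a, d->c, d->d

The schema corresponds to symmetry: ∀x ∀y (Rxy → Ryx).
F1: fails — Rw1w2 but not Rw2w1.
F2: fails — Rvu but not Ruv.
F3: fails — Rbc but not Rcb.

none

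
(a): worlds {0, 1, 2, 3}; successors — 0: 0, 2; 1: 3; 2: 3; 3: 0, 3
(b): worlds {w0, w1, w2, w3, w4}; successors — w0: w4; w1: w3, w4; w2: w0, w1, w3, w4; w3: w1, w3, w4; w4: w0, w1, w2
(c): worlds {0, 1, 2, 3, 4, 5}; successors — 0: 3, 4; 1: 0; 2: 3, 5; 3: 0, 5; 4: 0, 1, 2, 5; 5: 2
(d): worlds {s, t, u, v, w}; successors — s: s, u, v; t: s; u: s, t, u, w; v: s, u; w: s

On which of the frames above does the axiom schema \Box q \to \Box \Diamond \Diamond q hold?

The schema corresponds to a generalized confluence (Geach) condition: \forall x \forall z (xRz \to \exists w (xRw \wedge z R^2 w)).
(a): ✓.
(b): ✓.
(c): fails — 4R1 but no w with 4Rw and 1R²w.
(d): ✓.

(a), (b), (d)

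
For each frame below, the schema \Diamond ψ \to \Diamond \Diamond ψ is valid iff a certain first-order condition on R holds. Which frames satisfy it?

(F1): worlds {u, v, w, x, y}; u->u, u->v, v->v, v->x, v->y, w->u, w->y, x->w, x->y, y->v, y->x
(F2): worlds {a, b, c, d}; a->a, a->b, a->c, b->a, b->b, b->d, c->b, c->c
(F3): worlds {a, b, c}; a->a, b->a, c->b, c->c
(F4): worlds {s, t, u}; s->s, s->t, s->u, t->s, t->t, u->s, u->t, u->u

(F2), (F3), (F4)

This is the axiom for a generalized confluence (Geach) condition; its first-order frame correspondent is \forall x \forall y (xRy \to \exists w (y = w \wedge x R^2 w)).
(F1): fails — wRy but no t with y=t and wR²t.
(F2): holds.
(F3): holds.
(F4): holds.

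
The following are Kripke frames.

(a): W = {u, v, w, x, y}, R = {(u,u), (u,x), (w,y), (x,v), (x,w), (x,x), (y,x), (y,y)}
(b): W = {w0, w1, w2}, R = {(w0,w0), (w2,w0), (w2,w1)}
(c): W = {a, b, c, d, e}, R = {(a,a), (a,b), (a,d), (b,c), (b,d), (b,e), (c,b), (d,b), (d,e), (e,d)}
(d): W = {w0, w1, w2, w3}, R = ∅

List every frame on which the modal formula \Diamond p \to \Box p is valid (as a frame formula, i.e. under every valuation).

Frame correspondent (Sahlqvist): \forall x \forall y \forall z (Rxy \wedge Rxz \to y = z) — i.e. partial functionality.
(a): fails — u sees both u and x.
(b): fails — w2 sees both w0 and w1.
(c): fails — a sees both a and b.
(d): satisfies the condition.

(d)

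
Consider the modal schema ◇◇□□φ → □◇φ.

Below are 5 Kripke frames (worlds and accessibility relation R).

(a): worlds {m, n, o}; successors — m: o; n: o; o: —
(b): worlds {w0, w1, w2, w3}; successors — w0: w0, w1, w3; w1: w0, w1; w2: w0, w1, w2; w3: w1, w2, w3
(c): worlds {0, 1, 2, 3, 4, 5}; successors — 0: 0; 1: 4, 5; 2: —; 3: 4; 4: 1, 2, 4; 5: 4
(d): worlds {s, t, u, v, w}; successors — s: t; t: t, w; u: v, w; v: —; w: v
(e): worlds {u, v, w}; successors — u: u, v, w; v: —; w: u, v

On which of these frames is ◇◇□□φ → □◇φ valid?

Frame correspondent (Sahlqvist): ∀x ∀y ∀z ((xR²y ∧ xRz) → ∃w (yR²w ∧ zRw)) — i.e. a generalized confluence (Geach) condition.
(a): condition met.
(b): condition met.
(c): fails — 1R²2, 1R4 but no w with 2R²w and 4Rw.
(d): fails — sR²w, sRt but no w* with wR²w* and tRw*.
(e): fails — uR²u, uRv but no t with uR²t and vRt.

(a), (b)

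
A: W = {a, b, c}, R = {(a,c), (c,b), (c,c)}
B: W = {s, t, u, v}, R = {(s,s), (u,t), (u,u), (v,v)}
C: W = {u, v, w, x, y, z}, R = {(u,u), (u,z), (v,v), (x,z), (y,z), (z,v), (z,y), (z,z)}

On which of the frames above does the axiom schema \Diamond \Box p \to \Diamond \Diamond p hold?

C

This is the axiom for a generalized confluence (Geach) condition; its first-order frame correspondent is \forall x \forall y (xRy \to \exists w (yRw \wedge x R^2 w)).
A: fails — cRb but no w with bRw and cR²w.
B: fails — uRt but no w with tRw and uR²w.
C: ✓.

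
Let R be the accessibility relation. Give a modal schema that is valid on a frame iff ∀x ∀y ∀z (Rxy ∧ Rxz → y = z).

◇p → □p

A defining formula is ◇p → □p (the CD axiom).
Suppose ◇p→□p is valid. Take Rxy, Rxz and set V(p)={y}. Then ◇p at x, so □p at x, so p at z, i.e. z=y.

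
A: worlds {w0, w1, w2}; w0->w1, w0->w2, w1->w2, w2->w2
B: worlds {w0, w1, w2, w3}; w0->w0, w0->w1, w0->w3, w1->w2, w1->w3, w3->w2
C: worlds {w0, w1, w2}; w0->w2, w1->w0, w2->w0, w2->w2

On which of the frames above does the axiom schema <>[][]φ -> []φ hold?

Frame correspondent (Sahlqvist): forall x forall y forall z ((xRy & xRz) -> exists w (y R^2 w & z = w)) — i.e. a generalized confluence (Geach) condition.
A: fails — w0Rw1, w0Rw1 but no w with w1R²w and w1=w.
B: fails — w0Rw1, w0Rw0 but no w with w1R²w and w0=w.
C: condition met.

C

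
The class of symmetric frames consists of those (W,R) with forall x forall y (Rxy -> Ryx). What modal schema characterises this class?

The condition is symmetry. The B schema ψ → □◇ψ defines it.

ψ → □◇ψ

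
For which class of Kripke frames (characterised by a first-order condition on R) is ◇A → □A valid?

partial functionality

Suppose ◇A→□A is valid. Take Rxy, Rxz and set V(A)={y}. Then ◇A at x, so □A at x, so A at z, i.e. z=y.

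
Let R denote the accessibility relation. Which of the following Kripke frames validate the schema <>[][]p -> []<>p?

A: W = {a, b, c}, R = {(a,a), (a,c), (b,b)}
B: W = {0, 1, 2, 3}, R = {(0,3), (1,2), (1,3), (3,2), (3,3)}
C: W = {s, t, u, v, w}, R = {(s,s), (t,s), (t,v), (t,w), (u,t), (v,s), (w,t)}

This is the axiom for a generalized confluence (Geach) condition; its first-order frame correspondent is forall x forall y forall z ((xRy & xRz) -> exists w (y R^2 w & zRw)).
A: fails — aRa, aRc but no w with aR²w and cRw.
B: fails — 1R2, 1R2 but no w with 2R²w and 2Rw.
C: fails — tRs, tRw but no w* with sR²w* and wRw*.
Valid on no frame.

none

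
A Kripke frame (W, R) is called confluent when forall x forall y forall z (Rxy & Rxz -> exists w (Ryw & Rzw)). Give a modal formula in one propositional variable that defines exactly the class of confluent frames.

The condition is convergence. The .2 schema ◇□r → □◇r defines it.
Suppose ◇□r→□◇r is valid. Take Rxy, Rxz and set V(r)={w : Ryw}. Then □r at y so ◇□r at x, so □◇r at x, so ◇r at z, giving w with Rzw and Ryw.

◇□r → □◇r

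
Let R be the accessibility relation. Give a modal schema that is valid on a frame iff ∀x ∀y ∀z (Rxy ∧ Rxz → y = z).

◇ψ → □ψ

This is partial functionality; the standard corresponding axiom is CD: ◇ψ → □ψ.
Suppose ◇ψ→□ψ is valid. Take Rxy, Rxz and set V(ψ)={y}. Then ◇ψ at x, so □ψ at x, so ψ at z, i.e. z=y.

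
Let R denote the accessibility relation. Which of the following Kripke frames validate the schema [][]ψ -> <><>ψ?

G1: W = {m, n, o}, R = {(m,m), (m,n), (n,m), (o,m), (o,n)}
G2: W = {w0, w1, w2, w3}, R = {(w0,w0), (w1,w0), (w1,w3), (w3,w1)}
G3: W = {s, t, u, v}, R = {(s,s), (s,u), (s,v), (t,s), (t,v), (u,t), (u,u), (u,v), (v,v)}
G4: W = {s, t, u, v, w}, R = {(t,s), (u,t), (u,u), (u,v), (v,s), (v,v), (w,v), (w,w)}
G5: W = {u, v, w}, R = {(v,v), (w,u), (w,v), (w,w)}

Frame correspondent (Sahlqvist): forall x exists w (x R^2 w & x R^2 w) — i.e. a generalized confluence (Geach) condition.
G1: condition met.
G2: fails — at w2 but no w with w2R²w and w2R²w.
G3: condition met.
G4: fails — at s but no w* with sR²w* and sR²w*.
G5: fails — at u but no t with uR²t and uR²t.

G1, G3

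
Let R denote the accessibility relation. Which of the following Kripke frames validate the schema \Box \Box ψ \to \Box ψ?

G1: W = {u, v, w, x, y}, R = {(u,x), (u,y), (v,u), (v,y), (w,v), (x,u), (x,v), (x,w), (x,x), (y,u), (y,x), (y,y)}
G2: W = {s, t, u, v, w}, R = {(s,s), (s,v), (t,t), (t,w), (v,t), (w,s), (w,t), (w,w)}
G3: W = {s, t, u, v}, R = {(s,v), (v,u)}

G2

This is the axiom for density; its first-order frame correspondent is \forall x \forall y (Rxy \to \exists z (Rxz \wedge Rzy)).
G1: fails — Rwv but no z with Rwz and Rzv.
G2: condition met.
G3: fails — Rvu but no z with Rvz and Rzu.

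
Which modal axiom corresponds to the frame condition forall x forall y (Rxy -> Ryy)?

The condition is shift-reflexivity. The T□ schema □(□q → q) defines it.

□(□q → q)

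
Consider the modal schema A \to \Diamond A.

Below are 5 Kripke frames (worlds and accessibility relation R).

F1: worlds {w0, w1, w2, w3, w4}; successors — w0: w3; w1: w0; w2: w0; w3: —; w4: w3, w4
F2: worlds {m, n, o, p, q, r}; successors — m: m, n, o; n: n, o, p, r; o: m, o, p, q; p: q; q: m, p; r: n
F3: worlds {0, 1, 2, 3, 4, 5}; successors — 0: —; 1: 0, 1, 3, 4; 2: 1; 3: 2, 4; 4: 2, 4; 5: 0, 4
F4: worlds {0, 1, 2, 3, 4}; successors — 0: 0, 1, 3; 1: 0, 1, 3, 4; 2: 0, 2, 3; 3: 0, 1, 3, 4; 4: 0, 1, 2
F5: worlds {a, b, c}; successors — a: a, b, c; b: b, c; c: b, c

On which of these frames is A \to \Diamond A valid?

F5

This is the axiom for reflexivity; its first-order frame correspondent is \forall x Rxx.
F1: fails — world w0 does not see itself.
F2: fails — world p does not see itself.
F3: fails — world 0 does not see itself.
F4: fails — world 4 does not see itself.
F5: condition met.
Valid on: F5.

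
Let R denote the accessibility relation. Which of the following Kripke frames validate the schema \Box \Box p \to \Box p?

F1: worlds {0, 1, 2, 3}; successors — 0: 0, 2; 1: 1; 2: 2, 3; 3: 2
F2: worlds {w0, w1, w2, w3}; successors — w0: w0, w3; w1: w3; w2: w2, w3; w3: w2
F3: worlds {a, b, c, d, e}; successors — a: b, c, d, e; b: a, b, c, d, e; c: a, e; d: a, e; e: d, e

This is the axiom for density; its first-order frame correspondent is \forall x \forall y (Rxy \to \exists z (Rxz \wedge Rzy)).
F1: condition met.
F2: fails — Rw1w3 but no z with Rw1z and Rzw3.
F3: fails — Rca but no z with Rcz and Rza.
Valid on: F1.

F1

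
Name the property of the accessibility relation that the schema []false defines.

This is the Ver axiom.
It corresponds to emptiness of R: forall x forall y ~Rxy.

Emptiness of R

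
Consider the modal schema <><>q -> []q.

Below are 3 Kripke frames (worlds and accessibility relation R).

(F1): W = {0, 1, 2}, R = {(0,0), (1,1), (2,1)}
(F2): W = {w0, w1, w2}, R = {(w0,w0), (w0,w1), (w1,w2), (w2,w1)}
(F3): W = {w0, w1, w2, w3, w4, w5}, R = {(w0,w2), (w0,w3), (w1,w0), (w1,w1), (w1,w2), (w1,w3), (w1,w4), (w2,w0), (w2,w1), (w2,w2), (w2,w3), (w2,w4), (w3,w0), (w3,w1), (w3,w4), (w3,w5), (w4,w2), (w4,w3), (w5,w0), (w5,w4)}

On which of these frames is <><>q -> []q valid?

Frame correspondent (Sahlqvist): forall x forall y forall z ((x R^2 y & xRz) -> exists w (y = w & z = w)) — i.e. a generalized confluence (Geach) condition.
(F1): holds.
(F2): fails — w0R²w0, w0Rw1 but w0 ≠ w1.
(F3): fails — w0R²w0, w0Rw2 but w0 ≠ w2.
Valid on: (F1).

(F1)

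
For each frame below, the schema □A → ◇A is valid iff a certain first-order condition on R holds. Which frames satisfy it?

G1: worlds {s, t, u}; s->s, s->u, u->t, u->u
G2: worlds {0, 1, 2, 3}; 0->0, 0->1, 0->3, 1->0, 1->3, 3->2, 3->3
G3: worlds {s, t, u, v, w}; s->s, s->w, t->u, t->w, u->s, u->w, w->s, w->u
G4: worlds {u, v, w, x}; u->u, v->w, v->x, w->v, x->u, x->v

Frame correspondent (Sahlqvist): ∀x ∃y Rxy — i.e. seriality.
G1: fails — world t has no successor.
G2: fails — world 2 has no successor.
G3: fails — world v has no successor.
G4: ✓.

G4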